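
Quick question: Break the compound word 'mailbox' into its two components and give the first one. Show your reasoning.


Split 'mailbox' into 'mail' + 'box'. The first part is 'mail'.

mail


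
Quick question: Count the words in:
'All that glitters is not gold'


Split into words: All | that | glitters | is | not | gold = 6 words.

6


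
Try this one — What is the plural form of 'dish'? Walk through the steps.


Apply rule: Add -es (sibilant/fricative ending). 'dish' becomes 'dishes'.

dishes


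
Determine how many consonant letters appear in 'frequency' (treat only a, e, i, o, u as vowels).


Consonants in 'frequency': f, r, q, n, c, y = 6 consonants.

6


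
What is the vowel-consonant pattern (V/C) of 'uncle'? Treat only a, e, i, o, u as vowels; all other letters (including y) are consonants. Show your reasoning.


Letter mapping: u = V, n = C, c = C, l = C, e = V.

VCCCV


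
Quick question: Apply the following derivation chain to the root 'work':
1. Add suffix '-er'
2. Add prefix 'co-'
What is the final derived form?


Step 1: Add suffix '-er' to 'work' = 'worker'
Step 2: Add prefix 'co-' to 'worker' = 'coworker'

coworker


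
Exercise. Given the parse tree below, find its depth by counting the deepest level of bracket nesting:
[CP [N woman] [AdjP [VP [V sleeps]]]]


Count bracket nesting levels:
'[' at pos 0: depth = 1
'[' at pos 4: depth = 2
'[' at pos 14: depth = 2
'[' at pos 20: depth = 3
'[' at pos 24: depth = 4
Maximum depth reached: 4

4


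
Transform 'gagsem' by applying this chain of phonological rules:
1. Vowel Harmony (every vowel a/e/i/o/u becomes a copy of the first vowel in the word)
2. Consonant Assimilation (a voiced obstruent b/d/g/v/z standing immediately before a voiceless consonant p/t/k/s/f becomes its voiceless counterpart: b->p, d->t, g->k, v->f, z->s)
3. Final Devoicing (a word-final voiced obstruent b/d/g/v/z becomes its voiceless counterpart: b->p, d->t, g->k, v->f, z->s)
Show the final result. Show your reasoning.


Starting form: 'gagsem'
Rule 1: Vowel Harmony: all vowels become 'a' (matching first vowel). 'gagsem' -> 'gagsam'
Rule 2: Consonant Assimilation: voiced obstruent before voiceless consonant becomes voiceless ('gs' -> 'ks'). 'gagsam' -> 'gaksam'
Rule 3: Final Devoicing: final consonant 'm' is not one of the voiced obstruents b/d/g/v/z. No change.
Final form: 'gaksam'

gaksam


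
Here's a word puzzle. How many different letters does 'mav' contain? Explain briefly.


Unique letters in 'mav': {a, m, v} = 3 distinct letters.

3


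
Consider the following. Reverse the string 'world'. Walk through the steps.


Reverse 'world' character by character: 'dlrow'.

dlrow


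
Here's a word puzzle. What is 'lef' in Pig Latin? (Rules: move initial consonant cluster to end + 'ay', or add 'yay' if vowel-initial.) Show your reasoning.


'lef': move consonant cluster 'l' to end and add 'ay': 'eflay'.

eflay


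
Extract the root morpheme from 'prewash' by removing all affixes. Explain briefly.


Remove prefix 'pre' from 'prewash' to get root 'wash'.

wash


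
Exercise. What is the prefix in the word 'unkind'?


The word 'unkind' = 'un' (prefix) + 'kind' (root). The prefix is 'un'.

un


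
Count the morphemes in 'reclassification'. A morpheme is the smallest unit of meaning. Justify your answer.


Decomposition: re- (prefix) + class (root) + -ify (suffix) + -ation (suffix) = 4 morpheme(s)

4 morphemes


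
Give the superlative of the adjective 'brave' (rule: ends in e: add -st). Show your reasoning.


Apply superlative formation (ends in e: add -st): 'brave' -> 'bravest'.

bravest


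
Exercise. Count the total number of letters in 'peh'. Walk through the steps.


Spell out 'peh' and number each letter: p(1), e(2), h(3). Total: 3 letters.

3


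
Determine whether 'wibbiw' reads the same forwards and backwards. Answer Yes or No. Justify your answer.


Forward: 'wibbiw'
Reversed: 'wibbiw'
They are identical.

Yes


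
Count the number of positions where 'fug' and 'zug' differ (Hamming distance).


Alignment:
Position 1: 'f' vs 'z' = DIFFER
Position 2: 'u' vs 'u' = match
Position 3: 'g' vs 'g' = match
Total differences: 1

1


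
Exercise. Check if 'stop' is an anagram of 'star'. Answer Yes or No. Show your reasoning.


Sorted letters of 'stop': 'opst'
Sorted letters of 'star': 'arst'
They do not match.

No


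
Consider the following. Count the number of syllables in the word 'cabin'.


Break 'cabin' into syllables: cab-in -> cab | in = 2 syllables

2 syllables


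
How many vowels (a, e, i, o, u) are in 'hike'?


Vowels in 'hike': i, e = 2 vowels.

2


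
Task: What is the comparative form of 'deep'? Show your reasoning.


Apply comparative formation (add -er): 'deep' -> 'deeper'.

deeper


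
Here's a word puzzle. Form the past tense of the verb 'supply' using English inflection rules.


Apply rule: Change -y to -ied. 'supply' becomes 'supplied'.

supplied


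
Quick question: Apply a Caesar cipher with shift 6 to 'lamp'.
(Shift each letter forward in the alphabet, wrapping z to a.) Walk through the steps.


Shift each letter by 6: l -> r, a -> g, m -> s, p -> v. Result: 'rgsv'.

rgsv


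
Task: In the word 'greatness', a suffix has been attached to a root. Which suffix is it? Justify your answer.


The word 'greatness' = 'great' (root) + '-ness' (suffix). The suffix is '-ness'.

ness


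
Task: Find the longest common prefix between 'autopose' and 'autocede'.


Compare from the start: 4 characters match: 'auto'. Mismatch at position 5: 'p' vs 'c'.

auto


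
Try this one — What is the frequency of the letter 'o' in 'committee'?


Letter 'o' in 'committee': found at position(s) 2 = 1 occurrence(s).

1


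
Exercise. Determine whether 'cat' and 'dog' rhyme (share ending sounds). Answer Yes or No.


Rime (stressed vowel + following sounds) of 'cat': -at = /æt/
Rime of 'dog': -og = /ɒg/
/æt/ and /ɒg/ are different ending sounds, so the words do not rhyme.

No


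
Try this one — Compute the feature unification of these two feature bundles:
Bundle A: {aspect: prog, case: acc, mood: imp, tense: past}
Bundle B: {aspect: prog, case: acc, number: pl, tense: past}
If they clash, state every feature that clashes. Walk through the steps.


Compare features:
aspect: A=prog vs B=prog -> unified: prog
case: A=acc vs B=acc -> unified: acc
mood: A=imp vs B=_ -> unified: imp
number: A=_ vs B=pl -> unified: pl
tense: A=past vs B=past -> unified: past
No clashes found.

Unified: {aspect: prog, case: acc, mood: imp, number: pl, tense: past}


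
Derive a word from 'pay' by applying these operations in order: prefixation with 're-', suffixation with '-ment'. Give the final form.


Step 1: Add prefix 're-' to 'pay' = 'repay'
Step 2: Add suffix '-ment' to 'repay' = 'repayment'

repayment


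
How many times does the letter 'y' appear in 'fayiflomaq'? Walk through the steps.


Letter 'y' in 'fayiflomaq': found at position(s) 3 = 1 occurrence(s).

1


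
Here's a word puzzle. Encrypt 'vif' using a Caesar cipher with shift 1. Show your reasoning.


Shift each letter by 1: v -> w, i -> j, f -> g. Result: 'wjg'.

wjg


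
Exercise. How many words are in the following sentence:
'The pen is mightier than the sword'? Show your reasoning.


Split into words: The | pen | is | mightier | than | the | sword = 7 words.

7


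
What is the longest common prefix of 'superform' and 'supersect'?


Compare from the start: 5 characters match: 'super'. Mismatch at position 6: 'f' vs 's'.

super


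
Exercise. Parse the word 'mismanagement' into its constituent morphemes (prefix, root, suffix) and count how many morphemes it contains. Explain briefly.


Step 1: Identify prefix: 'mis' (meaning: wrongly)
Step 2: Identify root: 'manage'
Step 3: Identify suffix(es): 'ment'
Decomposition: mis- (prefix: wrongly) + manage (root) + -ment (suffix: action/result)
Total morphemes: 3

3 morphemes (mis- (prefix: wrongly) + manage (root) + -ment (suffix: action/result))


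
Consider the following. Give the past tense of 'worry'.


Apply rule: Change -y to -ied. 'worry' becomes 'worried'.

worried


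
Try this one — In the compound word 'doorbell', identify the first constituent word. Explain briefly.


Split 'doorbell' into 'door' + 'bell'. The first part is 'door'.

door


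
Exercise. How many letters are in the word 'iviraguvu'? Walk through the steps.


Spell out 'iviraguvu' and number each letter: i(1), v(2), i(3), r(4), a(5), g(6), u(7), v(8), u(9). Total: 9 letters.

9


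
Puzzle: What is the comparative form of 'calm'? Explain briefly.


Apply comparative formation (add -er): 'calm' -> 'calmer'.

calmer


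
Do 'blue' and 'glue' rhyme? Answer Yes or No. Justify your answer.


Rime (stressed vowel + following sounds) of 'blue': -ue = /uː/
Rime of 'glue': -ue = /uː/
/uː/ and /uː/ are the same ending sound, so the words rhyme.

Yes


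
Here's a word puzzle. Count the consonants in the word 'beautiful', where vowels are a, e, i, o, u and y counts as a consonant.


Consonants in 'beautiful': b, t, f, l = 4 consonants.

4


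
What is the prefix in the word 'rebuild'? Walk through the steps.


The word 'rebuild' = 're' (prefix) + 'build' (root). The prefix is 're'.

re


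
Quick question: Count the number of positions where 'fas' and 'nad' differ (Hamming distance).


Alignment:
Position 1: 'f' vs 'n' = DIFFER
Position 2: 'a' vs 'a' = match
Position 3: 's' vs 'd' = DIFFER
Total differences: 2

2


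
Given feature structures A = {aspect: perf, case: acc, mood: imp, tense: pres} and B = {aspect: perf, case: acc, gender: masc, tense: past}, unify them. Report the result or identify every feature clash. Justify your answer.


Compare features:
aspect: A=perf vs B=perf -> unified: perf
case: A=acc vs B=acc -> unified: acc
gender: A=_ vs B=masc -> unified: masc
mood: A=imp vs B=_ -> unified: imp
tense: A=pres vs B=past -> CLASH
Clash detected on feature 'tense' (pres vs past); unification fails.

CLASH on 'tense' (pres vs past)


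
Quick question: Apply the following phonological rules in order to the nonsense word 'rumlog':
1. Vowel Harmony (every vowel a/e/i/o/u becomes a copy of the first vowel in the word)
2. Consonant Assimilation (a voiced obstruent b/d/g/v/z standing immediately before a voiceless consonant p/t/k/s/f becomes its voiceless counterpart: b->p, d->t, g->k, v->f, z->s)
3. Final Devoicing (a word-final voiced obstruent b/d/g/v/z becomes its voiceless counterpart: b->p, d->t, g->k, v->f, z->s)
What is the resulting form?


Starting form: 'rumlog'
Rule 1: Vowel Harmony: all vowels become 'u' (matching first vowel). 'rumlog' -> 'rumlug'
Rule 2: Consonant Assimilation: no voiced obstruent (b/d/g/v/z) stands immediately before a voiceless consonant (p/t/k/s/f). No change.
Rule 3: Final Devoicing: word-final voiced obstruent 'g' becomes voiceless 'k'. 'rumlug' -> 'rumluk'
Final form: 'rumluk'

rumluk


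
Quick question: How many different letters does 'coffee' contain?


Unique letters in 'coffee': {c, e, f, o} = 4 distinct letters.

4


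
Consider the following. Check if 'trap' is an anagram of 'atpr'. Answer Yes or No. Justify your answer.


Sorted letters of 'trap': 'aprt'
Sorted letters of 'atpr': 'aprt'
They match.

Yes


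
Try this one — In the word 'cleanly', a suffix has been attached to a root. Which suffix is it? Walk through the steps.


The word 'cleanly' = 'clean' (root) + '-ly' (suffix). The suffix is '-ly'.

ly


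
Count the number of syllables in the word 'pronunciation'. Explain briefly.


Break 'pronunciation' into syllables: pro-nun-ci-a-tion -> pro | nun | ci | a | tion = 5 syllables

5 syllables


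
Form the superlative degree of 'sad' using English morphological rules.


Apply superlative formation (double final consonant, add -est): 'sad' -> 'saddest'.

saddest


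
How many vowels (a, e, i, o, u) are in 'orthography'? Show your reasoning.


Vowels in 'orthography': o, o, a = 3 vowels.

3


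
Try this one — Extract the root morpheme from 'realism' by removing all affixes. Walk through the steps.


Remove suffix '-ism' from 'realism' to get root 'real'.

real


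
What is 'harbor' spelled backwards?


Reverse 'harbor' character by character: 'robrah'.

robrah


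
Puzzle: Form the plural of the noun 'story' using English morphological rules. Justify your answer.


Apply rule: Change -y to -ies (consonant + y). 'story' becomes 'stories'.

stories


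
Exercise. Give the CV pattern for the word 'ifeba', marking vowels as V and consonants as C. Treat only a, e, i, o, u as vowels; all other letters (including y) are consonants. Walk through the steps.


Letter mapping: i = V, f = C, e = V, b = C, a = V.

VCVCV


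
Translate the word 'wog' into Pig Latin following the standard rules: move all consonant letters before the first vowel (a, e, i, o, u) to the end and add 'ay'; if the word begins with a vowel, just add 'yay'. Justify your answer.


'wog': move consonant cluster 'w' to end and add 'ay': 'ogway'.

ogway


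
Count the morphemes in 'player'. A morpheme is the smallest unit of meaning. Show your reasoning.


Decomposition: play (root) + -er (suffix) = 2 morpheme(s)

2 morphemes


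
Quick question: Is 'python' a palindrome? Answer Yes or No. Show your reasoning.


Forward: 'python'
Reversed: 'nohtyp'
They differ.

No


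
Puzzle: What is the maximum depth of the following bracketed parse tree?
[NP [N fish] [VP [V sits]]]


Count bracket nesting levels:
'[' at pos 0: depth = 1
'[' at pos 4: depth = 2
'[' at pos 13: depth = 2
'[' at pos 17: depth = 3
Maximum depth reached: 3

3


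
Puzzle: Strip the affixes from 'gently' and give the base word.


Remove suffix '-ly' from 'gently' to get root 'gentle'.

gentle


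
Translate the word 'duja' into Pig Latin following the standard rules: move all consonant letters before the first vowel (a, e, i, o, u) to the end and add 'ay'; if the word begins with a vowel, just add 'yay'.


'duja': move consonant cluster 'd' to end and add 'ay': 'ujaday'.

ujaday


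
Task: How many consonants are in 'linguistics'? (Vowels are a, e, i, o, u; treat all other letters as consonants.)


Consonants in 'linguistics': l, n, g, s, t, c, s = 7 consonants.

7


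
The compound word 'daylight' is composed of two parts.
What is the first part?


Split 'daylight' into 'day' + 'light'. The first part is 'day'.

day


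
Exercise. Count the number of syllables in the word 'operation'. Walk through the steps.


Break 'operation' into syllables: op-er-a-tion -> op | er | a | tion = 4 syllables

4 syllables


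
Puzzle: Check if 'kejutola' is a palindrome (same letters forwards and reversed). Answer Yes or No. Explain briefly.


Forward: 'kejutola'
Reversed: 'alotujek'
They differ.

No


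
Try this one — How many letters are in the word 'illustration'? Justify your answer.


Spell out 'illustration' and number each letter: i(1), l(2), l(3), u(4), s(5), t(6), r(7), a(8), t(9), i(10), o(11), n(12). Total: 12 letters.

12


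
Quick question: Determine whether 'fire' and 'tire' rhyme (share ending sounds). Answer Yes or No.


Rime (stressed vowel + following sounds) of 'fire': -ire = /aɪər/
Rime of 'tire': -ire = /aɪər/
/aɪər/ and /aɪər/ are the same ending sound, so the words rhyme.

Yes


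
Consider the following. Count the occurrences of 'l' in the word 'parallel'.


Letter 'l' in 'parallel': found at position(s) 5, 6, 8 = 3 occurrence(s).

3


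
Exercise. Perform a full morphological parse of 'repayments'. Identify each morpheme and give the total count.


Step 1: Identify prefix: 're' (meaning: again)
Step 2: Identify root: 'pay'
Step 3: Identify suffix(es): 'ment, s'
Decomposition: re- (prefix: again) + pay (root) + -ment (suffix: action/result) + -s (plural)
Total morphemes: 4

4 morphemes (re- (prefix: again) + pay (root) + -ment (suffix: action/result) + -s (plural))


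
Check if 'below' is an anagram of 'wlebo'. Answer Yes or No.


Sorted letters of 'below': 'below'
Sorted letters of 'wlebo': 'below'
They match.

Yes


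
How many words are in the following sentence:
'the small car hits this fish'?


Split into words: the | small | car | hits | this | fish = 6 words.

6


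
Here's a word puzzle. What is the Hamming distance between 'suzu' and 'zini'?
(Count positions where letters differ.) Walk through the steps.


Alignment:
Position 1: 's' vs 'z' = DIFFER
Position 2: 'u' vs 'i' = DIFFER
Position 3: 'z' vs 'n' = DIFFER
Position 4: 'u' vs 'i' = DIFFER
Total differences: 4

4


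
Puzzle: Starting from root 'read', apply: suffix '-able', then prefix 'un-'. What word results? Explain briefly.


Step 1: Add suffix '-able' to 'read' = 'readable'
Step 2: Add prefix 'un-' to 'readable' = 'unreadable'

unreadable


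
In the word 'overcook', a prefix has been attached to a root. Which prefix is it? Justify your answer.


The word 'overcook' = 'over' (prefix) + 'cook' (root). The prefix is 'over'.

over


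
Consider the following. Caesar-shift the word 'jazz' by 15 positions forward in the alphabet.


Shift each letter by 15: j -> y, a -> p, z -> o, z -> o. Result: 'ypoo'.

ypoo


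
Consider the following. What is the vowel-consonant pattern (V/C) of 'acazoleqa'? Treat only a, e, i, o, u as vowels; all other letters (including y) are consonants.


Letter mapping: a = V, c = C, a = V, z = C, o = V, l = C, e = V, q = C, a = V.

VCVCVCVCV


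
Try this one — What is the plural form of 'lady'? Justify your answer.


Apply rule: Change -y to -ies (consonant + y). 'lady' becomes 'ladies'.

ladies


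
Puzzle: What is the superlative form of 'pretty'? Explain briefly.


Apply superlative formation (consonant + y: change y to i, add -est): 'pretty' -> 'prettiest'.

prettiest


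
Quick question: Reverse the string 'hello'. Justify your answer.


Reverse 'hello' character by character: 'olleh'.

olleh


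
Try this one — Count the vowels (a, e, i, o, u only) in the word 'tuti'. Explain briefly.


Vowels in 'tuti': u, i = 2 vowels.

2


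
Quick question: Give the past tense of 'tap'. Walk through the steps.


Apply rule: Double final consonant and add -ed. 'tap' becomes 'tapped'.

tapped


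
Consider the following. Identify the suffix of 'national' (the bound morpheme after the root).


The word 'national' = 'nation' (root) + '-al' (suffix). The suffix is '-al'.

al


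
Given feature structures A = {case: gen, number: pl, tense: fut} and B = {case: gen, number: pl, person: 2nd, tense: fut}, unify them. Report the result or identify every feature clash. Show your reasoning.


Compare features:
case: A=gen vs B=gen -> unified: gen
number: A=pl vs B=pl -> unified: pl
person: A=_ vs B=2nd -> unified: 2nd
tense: A=fut vs B=fut -> unified: fut
No clashes found.

Unified: {case: gen, number: pl, person: 2nd, tense: fut}


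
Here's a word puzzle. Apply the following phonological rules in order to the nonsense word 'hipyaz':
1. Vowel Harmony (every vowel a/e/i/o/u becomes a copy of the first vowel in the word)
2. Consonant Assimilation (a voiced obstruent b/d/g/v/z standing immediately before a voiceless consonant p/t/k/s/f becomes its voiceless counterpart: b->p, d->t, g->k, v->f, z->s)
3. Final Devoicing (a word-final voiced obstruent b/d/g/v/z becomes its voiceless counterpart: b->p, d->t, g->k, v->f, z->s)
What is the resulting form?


Starting form: 'hipyaz'
Rule 1: Vowel Harmony: all vowels become 'i' (matching first vowel). 'hipyaz' -> 'hipyiz'
Rule 2: Consonant Assimilation: no voiced obstruent (b/d/g/v/z) stands immediately before a voiceless consonant (p/t/k/s/f). No change.
Rule 3: Final Devoicing: word-final voiced obstruent 'z' becomes voiceless 's'. 'hipyiz' -> 'hipyis'
Final form: 'hipyis'

hipyis


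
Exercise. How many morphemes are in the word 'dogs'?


Decomposition: dog (root) + -s (plural) = 2 morpheme(s)

2 morphemes


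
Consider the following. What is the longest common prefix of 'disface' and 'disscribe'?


Compare from the start: 3 characters match: 'dis'. Mismatch at position 4: 'f' vs 's'.

dis


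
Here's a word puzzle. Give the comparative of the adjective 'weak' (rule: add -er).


Apply comparative formation (add -er): 'weak' -> 'weaker'.

weaker


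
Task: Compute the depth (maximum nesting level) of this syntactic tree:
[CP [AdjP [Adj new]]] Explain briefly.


Count bracket nesting levels:
'[' at pos 0: depth = 1
'[' at pos 4: depth = 2
'[' at pos 10: depth = 3
Maximum depth reached: 3

3


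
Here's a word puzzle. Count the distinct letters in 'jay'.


Unique letters in 'jay': {a, j, y} = 3 distinct letters.

3


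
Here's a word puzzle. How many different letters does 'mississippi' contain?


Unique letters in 'mississippi': {i, m, p, s} = 4 distinct letters.

4


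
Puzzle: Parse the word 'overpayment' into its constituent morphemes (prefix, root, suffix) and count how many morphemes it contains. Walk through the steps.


Step 1: Identify prefix: 'over' (meaning: excessively)
Step 2: Identify root: 'pay'
Step 3: Identify suffix(es): 'ment'
Decomposition: over- (prefix: excessively) + pay (root) + -ment (suffix: action/result)
Total morphemes: 3

3 morphemes (over- (prefix: excessively) + pay (root) + -ment (suffix: action/result))


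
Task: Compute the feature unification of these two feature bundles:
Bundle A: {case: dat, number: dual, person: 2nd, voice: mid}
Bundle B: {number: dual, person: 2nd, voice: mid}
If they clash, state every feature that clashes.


Compare features:
case: A=dat vs B=_ -> unified: dat
number: A=dual vs B=dual -> unified: dual
person: A=2nd vs B=2nd -> unified: 2nd
voice: A=mid vs B=mid -> unified: mid
No clashes found.

Unified: {case: dat, number: dual, person: 2nd, voice: mid}


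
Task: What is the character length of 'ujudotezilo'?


Spell out 'ujudotezilo' and number each letter: u(1), j(2), u(3), d(4), o(5), t(6), e(7), z(8), i(9), l(10), o(11). Total: 11 letters.

11


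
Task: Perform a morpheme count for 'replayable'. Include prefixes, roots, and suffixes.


Decomposition: re- (prefix) + play (root) + -able (suffix) = 3 morpheme(s)

3 morphemes


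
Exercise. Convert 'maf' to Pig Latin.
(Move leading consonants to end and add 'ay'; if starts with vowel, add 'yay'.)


'maf': move consonant cluster 'm' to end and add 'ay': 'afmay'.

afmay


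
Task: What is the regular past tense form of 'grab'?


Apply rule: Double final consonant and add -ed. 'grab' becomes 'grabbed'.

grabbed


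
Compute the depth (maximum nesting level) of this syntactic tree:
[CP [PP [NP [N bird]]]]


Count bracket nesting levels:
'[' at pos 0: depth = 1
'[' at pos 4: depth = 2
'[' at pos 8: depth = 3
'[' at pos 12: depth = 4
Maximum depth reached: 4

4


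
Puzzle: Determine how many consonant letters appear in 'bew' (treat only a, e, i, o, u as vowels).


Consonants in 'bew': b, w = 2 consonants.

2


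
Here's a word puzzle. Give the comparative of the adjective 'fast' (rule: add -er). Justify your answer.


Apply comparative formation (add -er): 'fast' -> 'faster'.

faster


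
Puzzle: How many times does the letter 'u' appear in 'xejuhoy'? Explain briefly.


Letter 'u' in 'xejuhoy': found at position(s) 4 = 1 occurrence(s).

1


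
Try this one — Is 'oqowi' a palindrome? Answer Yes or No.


Forward: 'oqowi'
Reversed: 'iwoqo'
They differ.

No


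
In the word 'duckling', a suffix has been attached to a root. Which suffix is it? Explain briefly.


The word 'duckling' = 'duck' (root) + '-ling' (suffix). The suffix is '-ling'.

ling


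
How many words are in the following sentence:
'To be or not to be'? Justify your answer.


Split into words: To | be | or | not | to | be = 6 words.

6


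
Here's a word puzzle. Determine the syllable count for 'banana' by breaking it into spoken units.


Break 'banana' into syllables: ba-na-na -> ba | na | na = 3 syllables

3 syllables


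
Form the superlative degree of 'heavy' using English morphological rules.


Apply superlative formation (consonant + y: change y to i, add -est): 'heavy' -> 'heaviest'.

heaviest


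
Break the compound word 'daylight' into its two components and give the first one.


Split 'daylight' into 'day' + 'light'. The first part is 'day'.

day


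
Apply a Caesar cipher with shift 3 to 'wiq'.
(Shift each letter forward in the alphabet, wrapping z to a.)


Shift each letter by 3: w -> z, i -> l, q -> t. Result: 'zlt'.

zlt


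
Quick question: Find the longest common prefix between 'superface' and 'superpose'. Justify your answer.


Compare from the start: 5 characters match: 'super'. Mismatch at position 6: 'f' vs 'p'.

super


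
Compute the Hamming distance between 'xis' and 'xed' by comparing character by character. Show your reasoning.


Alignment:
Position 1: 'x' vs 'x' = match
Position 2: 'i' vs 'e' = DIFFER
Position 3: 's' vs 'd' = DIFFER
Total differences: 2

2


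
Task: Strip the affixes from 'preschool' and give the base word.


Remove prefix 'pre' from 'preschool' to get root 'school'.

school


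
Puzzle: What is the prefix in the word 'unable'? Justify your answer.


The word 'unable' = 'un' (prefix) + 'able' (root). The prefix is 'un'.

un


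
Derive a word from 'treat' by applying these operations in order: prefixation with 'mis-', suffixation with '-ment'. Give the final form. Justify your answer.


Step 1: Add prefix 'mis-' to 'treat' = 'mistreat'
Step 2: Add suffix '-ment' to 'mistreat' = 'mistreatment'

mistreatment


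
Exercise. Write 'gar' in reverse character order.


Reverse 'gar' character by character: 'rag'.

rag


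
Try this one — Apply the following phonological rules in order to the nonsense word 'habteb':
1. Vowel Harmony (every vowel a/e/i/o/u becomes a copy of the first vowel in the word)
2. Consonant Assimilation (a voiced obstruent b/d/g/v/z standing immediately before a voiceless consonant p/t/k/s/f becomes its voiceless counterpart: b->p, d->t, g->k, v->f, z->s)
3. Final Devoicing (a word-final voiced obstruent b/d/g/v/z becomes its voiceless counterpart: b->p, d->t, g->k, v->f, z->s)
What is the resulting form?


Starting form: 'habteb'
Rule 1: Vowel Harmony: all vowels become 'a' (matching first vowel). 'habteb' -> 'habtab'
Rule 2: Consonant Assimilation: voiced obstruent before voiceless consonant becomes voiceless ('bt' -> 'pt'). 'habtab' -> 'haptab'
Rule 3: Final Devoicing: word-final voiced obstruent 'b' becomes voiceless 'p'. 'haptab' -> 'haptap'
Final form: 'haptap'

haptap


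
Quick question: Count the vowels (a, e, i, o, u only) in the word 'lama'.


Vowels in 'lama': a, a = 2 vowels.

2


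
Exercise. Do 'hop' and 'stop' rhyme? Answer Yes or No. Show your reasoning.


Rime (stressed vowel + following sounds) of 'hop': -op = /ɒp/
Rime of 'stop': -op = /ɒp/
/ɒp/ and /ɒp/ are the same ending sound, so the words rhyme.

Yes


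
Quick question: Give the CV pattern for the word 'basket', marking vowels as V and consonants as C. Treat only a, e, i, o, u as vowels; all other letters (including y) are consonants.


Letter mapping: b = C, a = V, s = C, k = C, e = V, t = C.

CVCCVC


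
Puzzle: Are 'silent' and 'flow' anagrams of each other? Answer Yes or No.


Sorted letters of 'silent': 'eilnst'
Sorted letters of 'flow': 'flow'
They do not match.

No


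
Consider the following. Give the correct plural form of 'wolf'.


Apply rule: Change -f to -ves. 'wolf' becomes 'wolves'.

wolves


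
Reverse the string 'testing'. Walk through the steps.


Reverse 'testing' character by character: 'gnitset'.

gnitset


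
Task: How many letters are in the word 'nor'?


Spell out 'nor' and number each letter: n(1), o(2), r(3). Total: 3 letters.

3


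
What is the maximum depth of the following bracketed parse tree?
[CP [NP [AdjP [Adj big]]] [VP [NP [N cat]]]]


Count bracket nesting levels:
'[' at pos 0: depth = 1
'[' at pos 4: depth = 2
'[' at pos 8: depth = 3
'[' at pos 14: depth = 4
'[' at pos 26: depth = 2
'[' at pos 30: depth = 3
'[' at pos 34: depth = 4
Maximum depth reached: 4

4


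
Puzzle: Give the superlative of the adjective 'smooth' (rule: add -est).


Apply superlative formation (add -est): 'smooth' -> 'smoothest'.

smoothest


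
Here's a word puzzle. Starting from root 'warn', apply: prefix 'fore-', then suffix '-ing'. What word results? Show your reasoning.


Step 1: Add prefix 'fore-' to 'warn' = 'forewarn'
Step 2: Add suffix '-ing' to 'forewarn' = 'forewarning'

forewarning


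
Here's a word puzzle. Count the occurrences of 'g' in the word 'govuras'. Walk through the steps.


Letter 'g' in 'govuras': found at position(s) 1 = 1 occurrence(s).

1


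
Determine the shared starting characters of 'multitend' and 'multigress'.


Compare from the start: 5 characters match: 'multi'. Mismatch at position 6: 't' vs 'g'.

multi


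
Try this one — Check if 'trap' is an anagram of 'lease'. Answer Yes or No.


Sorted letters of 'trap': 'aprt'
Sorted letters of 'lease': 'aeels'
They do not match.

No


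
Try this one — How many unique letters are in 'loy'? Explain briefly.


Unique letters in 'loy': {l, o, y} = 3 distinct letters.

3


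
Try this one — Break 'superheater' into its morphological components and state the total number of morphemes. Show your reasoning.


Step 1: Identify prefix: 'super' (meaning: above)
Step 2: Identify root: 'heat'
Step 3: Identify suffix(es): 'er'
Decomposition: super- (prefix: above) + heat (root) + -er (suffix: one who)
Total morphemes: 3

3 morphemes (super- (prefix: above) + heat (root) + -er (suffix: one who))


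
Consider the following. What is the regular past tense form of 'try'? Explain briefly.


Apply rule: Change -y to -ied. 'try' becomes 'tried'.

tried


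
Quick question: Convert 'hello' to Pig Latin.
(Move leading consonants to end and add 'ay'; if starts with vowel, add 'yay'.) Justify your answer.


'hello': move consonant cluster 'h' to end and add 'ay': 'ellohay'.

ellohay


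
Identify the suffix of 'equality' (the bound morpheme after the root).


The word 'equality' = 'equal' (root) + '-ity' (suffix). The suffix is '-ity'.

ity


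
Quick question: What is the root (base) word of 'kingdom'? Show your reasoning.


Remove suffix '-dom' from 'kingdom' to get root 'king'.

king


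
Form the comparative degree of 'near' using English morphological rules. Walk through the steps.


Apply comparative formation (add -er): 'near' -> 'nearer'.

nearer


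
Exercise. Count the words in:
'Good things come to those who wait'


Split into words: Good | things | come | to | those | who | wait = 7 words.

7


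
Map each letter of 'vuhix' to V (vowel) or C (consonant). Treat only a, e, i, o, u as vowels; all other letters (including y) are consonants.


Letter mapping: v = C, u = V, h = C, i = V, x = C.

CVCVC


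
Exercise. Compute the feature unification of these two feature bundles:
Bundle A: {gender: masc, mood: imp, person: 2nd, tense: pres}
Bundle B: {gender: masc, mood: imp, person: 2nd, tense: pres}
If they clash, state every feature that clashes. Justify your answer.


Compare features:
gender: A=masc vs B=masc -> unified: masc
mood: A=imp vs B=imp -> unified: imp
person: A=2nd vs B=2nd -> unified: 2nd
tense: A=pres vs B=pres -> unified: pres
No clashes found.

Unified: {gender: masc, mood: imp, person: 2nd, tense: pres}


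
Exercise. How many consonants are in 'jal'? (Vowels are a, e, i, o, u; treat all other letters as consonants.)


Consonants in 'jal': j, l = 2 consonants.

2


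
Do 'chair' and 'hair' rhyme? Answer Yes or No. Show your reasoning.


Rime (stressed vowel + following sounds) of 'chair': -air = /ɛər/
Rime of 'hair': -air = /ɛər/
/ɛər/ and /ɛər/ are the same ending sound, so the words rhyme.

Yes


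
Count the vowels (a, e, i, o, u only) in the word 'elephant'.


Vowels in 'elephant': e, e, a = 3 vowels.

3


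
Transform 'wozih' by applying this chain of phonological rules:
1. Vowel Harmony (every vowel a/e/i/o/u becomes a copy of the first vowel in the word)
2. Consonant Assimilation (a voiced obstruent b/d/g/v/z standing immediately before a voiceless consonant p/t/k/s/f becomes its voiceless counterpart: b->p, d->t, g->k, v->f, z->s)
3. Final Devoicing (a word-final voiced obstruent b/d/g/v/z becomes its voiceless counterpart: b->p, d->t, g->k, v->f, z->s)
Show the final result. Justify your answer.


Starting form: 'wozih'
Rule 1: Vowel Harmony: all vowels become 'o' (matching first vowel). 'wozih' -> 'wozoh'
Rule 2: Consonant Assimilation: no voiced obstruent (b/d/g/v/z) stands immediately before a voiceless consonant (p/t/k/s/f). No change.
Rule 3: Final Devoicing: final consonant 'h' is not one of the voiced obstruents b/d/g/v/z. No change.
Final form: 'wozoh'

wozoh


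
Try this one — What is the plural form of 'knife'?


Apply rule: Change -fe to -ves. 'knife' becomes 'knives'.

knives


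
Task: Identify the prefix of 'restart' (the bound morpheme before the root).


The word 'restart' = 're' (prefix) + 'start' (root). The prefix is 're'.

re


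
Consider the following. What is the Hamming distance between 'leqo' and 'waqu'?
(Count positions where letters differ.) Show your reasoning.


Alignment:
Position 1: 'l' vs 'w' = DIFFER
Position 2: 'e' vs 'a' = DIFFER
Position 3: 'q' vs 'q' = match
Position 4: 'o' vs 'u' = DIFFER
Total differences: 3

3


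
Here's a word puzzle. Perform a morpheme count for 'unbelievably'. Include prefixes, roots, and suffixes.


Decomposition: un- (prefix) + believe (root) + -able (suffix) + -ly (suffix) = 4 morpheme(s)

4 morphemes


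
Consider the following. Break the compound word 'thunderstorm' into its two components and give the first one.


Split 'thunderstorm' into 'thunder' + 'storm'. The first part is 'thunder'.

thunder


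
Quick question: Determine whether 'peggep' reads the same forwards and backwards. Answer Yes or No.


Forward: 'peggep'
Reversed: 'peggep'
They are identical.

Yes


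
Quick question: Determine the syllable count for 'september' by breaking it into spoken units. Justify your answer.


Break 'september' into syllables: sep-tem-ber -> sep | tem | ber = 3 syllables

3 syllables


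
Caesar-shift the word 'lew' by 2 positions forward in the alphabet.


Shift each letter by 2: l -> n, e -> g, w -> y. Result: 'ngy'.

ngy


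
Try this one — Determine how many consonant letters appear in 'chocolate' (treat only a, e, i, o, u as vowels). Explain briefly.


Consonants in 'chocolate': c, h, c, l, t = 5 consonants.

5


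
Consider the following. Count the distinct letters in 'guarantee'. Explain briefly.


Unique letters in 'guarantee': {a, e, g, n, r, t, u} = 7 distinct letters.

7


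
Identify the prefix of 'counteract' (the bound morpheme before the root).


The word 'counteract' = 'counter' (prefix) + 'act' (root). The prefix is 'counter'.

counter


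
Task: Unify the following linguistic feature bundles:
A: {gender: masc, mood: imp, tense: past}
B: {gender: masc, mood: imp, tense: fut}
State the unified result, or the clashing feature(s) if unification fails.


Compare features:
gender: A=masc vs B=masc -> unified: masc
mood: A=imp vs B=imp -> unified: imp
tense: A=past vs B=fut -> CLASH
Clash detected on feature 'tense' (past vs fut); unification fails.

CLASH on 'tense' (past vs fut)


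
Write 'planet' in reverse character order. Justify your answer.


Reverse 'planet' character by character: 'tenalp'.

tenalp


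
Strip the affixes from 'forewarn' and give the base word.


Remove prefix 'fore' from 'forewarn' to get root 'warn'.

warn


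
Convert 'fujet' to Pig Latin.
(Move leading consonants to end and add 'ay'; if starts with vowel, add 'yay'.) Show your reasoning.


'fujet': move consonant cluster 'f' to end and add 'ay': 'ujetfay'.

ujetfay


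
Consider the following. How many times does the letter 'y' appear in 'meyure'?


Letter 'y' in 'meyure': found at position(s) 3 = 1 occurrence(s).

1


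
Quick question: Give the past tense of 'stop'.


Apply rule: Double final consonant and add -ed. 'stop' becomes 'stopped'.

stopped


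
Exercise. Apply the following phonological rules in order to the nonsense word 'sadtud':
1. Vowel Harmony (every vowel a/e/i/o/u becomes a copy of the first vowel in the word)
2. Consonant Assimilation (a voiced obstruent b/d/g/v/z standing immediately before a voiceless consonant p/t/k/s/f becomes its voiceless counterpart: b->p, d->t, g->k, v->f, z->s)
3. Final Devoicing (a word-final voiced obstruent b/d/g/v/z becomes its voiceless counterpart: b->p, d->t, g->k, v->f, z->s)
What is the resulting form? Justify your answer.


Starting form: 'sadtud'
Rule 1: Vowel Harmony: all vowels become 'a' (matching first vowel). 'sadtud' -> 'sadtad'
Rule 2: Consonant Assimilation: voiced obstruent before voiceless consonant becomes voiceless ('dt' -> 'tt'). 'sadtad' -> 'sattad'
Rule 3: Final Devoicing: word-final voiced obstruent 'd' becomes voiceless 't'. 'sattad' -> 'sattat'
Final form: 'sattat'

sattat


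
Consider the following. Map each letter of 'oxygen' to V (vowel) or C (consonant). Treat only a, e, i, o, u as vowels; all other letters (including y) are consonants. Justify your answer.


Letter mapping: o = V, x = C, y = C, g = C, e = V, n = C.

VCCCVC


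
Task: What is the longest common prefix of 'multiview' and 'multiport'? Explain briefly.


Compare from the start: 5 characters match: 'multi'. Mismatch at position 6: 'v' vs 'p'.

multi


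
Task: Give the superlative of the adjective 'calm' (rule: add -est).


Apply superlative formation (add -est): 'calm' -> 'calmest'.

calmest


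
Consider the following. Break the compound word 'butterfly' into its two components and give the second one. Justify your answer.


Split 'butterfly' into 'butter' + 'fly'. The second part is 'fly'.

fly


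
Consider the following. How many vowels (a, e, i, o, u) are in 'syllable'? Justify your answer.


Vowels in 'syllable': a, e = 2 vowels.

2


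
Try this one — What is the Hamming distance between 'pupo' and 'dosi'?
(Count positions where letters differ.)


Alignment:
Position 1: 'p' vs 'd' = DIFFER
Position 2: 'u' vs 'o' = DIFFER
Position 3: 'p' vs 's' = DIFFER
Position 4: 'o' vs 'i' = DIFFER
Total differences: 4

4


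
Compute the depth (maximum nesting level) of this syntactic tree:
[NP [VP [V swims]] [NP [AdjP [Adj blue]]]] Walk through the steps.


Count bracket nesting levels:
'[' at pos 0: depth = 1
'[' at pos 4: depth = 2
'[' at pos 8: depth = 3
'[' at pos 19: depth = 2
'[' at pos 23: depth = 3
'[' at pos 29: depth = 4
Maximum depth reached: 4

4


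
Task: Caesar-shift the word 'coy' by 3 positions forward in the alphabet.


Shift each letter by 3: c -> f, o -> r, y -> b. Result: 'frb'.

frb


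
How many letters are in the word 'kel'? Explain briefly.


Spell out 'kel' and number each letter: k(1), e(2), l(3). Total: 3 letters.

3


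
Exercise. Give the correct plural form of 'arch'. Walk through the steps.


Apply rule: Add -es (sibilant/fricative ending). 'arch' becomes 'arches'.

arches


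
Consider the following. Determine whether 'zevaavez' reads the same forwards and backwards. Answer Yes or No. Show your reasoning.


Forward: 'zevaavez'
Reversed: 'zevaavez'
They are identical.

Yes
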